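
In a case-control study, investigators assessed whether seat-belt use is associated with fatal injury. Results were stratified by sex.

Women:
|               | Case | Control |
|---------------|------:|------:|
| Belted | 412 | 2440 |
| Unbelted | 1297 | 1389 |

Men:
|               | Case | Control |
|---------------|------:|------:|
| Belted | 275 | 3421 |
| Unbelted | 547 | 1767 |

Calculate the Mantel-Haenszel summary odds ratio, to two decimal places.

0.21

OR_MH = Σ(aᵢdᵢ/nᵢ) / Σ(bᵢcᵢ/nᵢ), where nᵢ is the stratum total.
Stratum 1 (Women): n = 5538; a·d/n = 412·1389/5538 = 103.3348; b·c/n = 2440·1297/5538 = 571.4482
Stratum 2 (Men): n = 6010; a·d/n = 275·1767/6010 = 80.8527; b·c/n = 3421·547/6010 = 311.3622
OR_MH = (103.3348 + 80.8527) / (571.4482 + 311.3622) = 184.1875 / 882.8104 = 0.20864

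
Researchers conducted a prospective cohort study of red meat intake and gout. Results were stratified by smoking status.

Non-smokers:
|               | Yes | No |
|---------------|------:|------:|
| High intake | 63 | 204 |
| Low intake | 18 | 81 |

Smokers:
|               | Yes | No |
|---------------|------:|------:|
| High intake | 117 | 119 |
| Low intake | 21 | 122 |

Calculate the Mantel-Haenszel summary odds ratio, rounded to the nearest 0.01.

OR_MH = Σ(aᵢdᵢ/nᵢ) / Σ(bᵢcᵢ/nᵢ), where nᵢ is the stratum total.
Stratum 1 (Non-smokers): n = 366; a·d/n = 63·81/366 = 13.9426; b·c/n = 204·18/366 = 10.0328
Stratum 2 (Smokers): n = 379; a·d/n = 117·122/379 = 37.6623; b·c/n = 119·21/379 = 6.5937
OR_MH = (13.9426 + 37.6623) / (10.0328 + 6.5937) = 51.6049 / 16.6265 = 3.10378

3.10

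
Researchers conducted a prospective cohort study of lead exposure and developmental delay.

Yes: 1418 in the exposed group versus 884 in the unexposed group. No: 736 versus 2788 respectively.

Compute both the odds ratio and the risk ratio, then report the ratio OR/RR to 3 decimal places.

2.222

From the description: a = 1418, b = 736, c = 884, d = 2788.
OR = (1418·2788)/(736·884) = 3953384/650624 = 6.07630
Risk in exposed = 1418/2154 = 0.65831; risk in unexposed = 884/3672 = 0.24074; RR = 2.73452
OR/RR = 6.07630 / 2.73452 = 2.22207
The outcome is not rare, so the OR lies further from 1 than the RR.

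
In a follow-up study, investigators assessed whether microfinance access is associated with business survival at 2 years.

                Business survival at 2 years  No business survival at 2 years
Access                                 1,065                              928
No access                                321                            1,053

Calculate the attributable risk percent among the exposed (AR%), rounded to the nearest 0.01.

Cells: a = 1065, b = 928, c = 321, d = 1053.
Risk in exposed = 1065/1993 = 0.53437; risk in unexposed = 321/1374 = 0.23362.
RR = 0.53437/0.23362 = 2.28730
AR% = (RR − 1)/RR × 100 = (2.28730 − 1)/2.28730 × 100 = 56.2804%

56.28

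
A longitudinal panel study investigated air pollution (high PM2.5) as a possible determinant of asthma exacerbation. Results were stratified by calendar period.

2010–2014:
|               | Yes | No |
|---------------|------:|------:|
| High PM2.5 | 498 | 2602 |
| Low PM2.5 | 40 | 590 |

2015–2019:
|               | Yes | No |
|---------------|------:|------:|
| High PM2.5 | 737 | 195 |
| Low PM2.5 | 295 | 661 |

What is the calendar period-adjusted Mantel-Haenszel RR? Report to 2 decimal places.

2.56

RR_MH = Σ(aᵢ·n₀ᵢ/nᵢ) / Σ(cᵢ·n₁ᵢ/nᵢ), with n₁ᵢ = aᵢ+bᵢ (exposed), n₀ᵢ = cᵢ+dᵢ (unexposed), nᵢ = n₁ᵢ+n₀ᵢ.
Stratum 1 (2010–2014): n₁ = 3100, n₀ = 630, n = 3730; a·n₀/n = 498·630/3730 = 84.1126; c·n₁/n = 40·3100/3730 = 33.2440
Stratum 2 (2015–2019): n₁ = 932, n₀ = 956, n = 1888; a·n₀/n = 737·956/1888 = 373.1843; c·n₁/n = 295·932/1888 = 145.6250
RR_MH = (84.1126 + 373.1843) / (33.2440 + 145.6250) = 457.2969 / 178.8690 = 2.55660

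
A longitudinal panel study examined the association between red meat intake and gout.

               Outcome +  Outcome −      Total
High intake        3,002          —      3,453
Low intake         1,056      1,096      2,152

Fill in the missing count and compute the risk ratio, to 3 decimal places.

1.772

The missing cell is in the exposed row: 3453 − 3002 = 451.
So a = 3002, b = 451, c = 1056, d = 1096.
RR = [a/(a+b)] / [c/(c+d)] = (3002/3453) / (1056/2152) = 0.86939/0.49071 = 1.77171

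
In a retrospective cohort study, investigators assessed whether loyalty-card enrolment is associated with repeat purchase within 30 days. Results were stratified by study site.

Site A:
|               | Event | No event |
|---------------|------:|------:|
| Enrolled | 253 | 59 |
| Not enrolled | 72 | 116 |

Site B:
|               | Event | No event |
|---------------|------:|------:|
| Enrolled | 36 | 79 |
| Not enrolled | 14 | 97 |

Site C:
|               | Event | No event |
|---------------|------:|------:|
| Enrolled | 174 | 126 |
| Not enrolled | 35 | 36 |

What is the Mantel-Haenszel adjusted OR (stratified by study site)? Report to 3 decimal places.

3.601

OR_MH = Σ(aᵢdᵢ/nᵢ) / Σ(bᵢcᵢ/nᵢ), where nᵢ is the stratum total.
Stratum 1 (Site A): n = 500; a·d/n = 253·116/500 = 58.6960; b·c/n = 59·72/500 = 8.4960
Stratum 2 (Site B): n = 226; a·d/n = 36·97/226 = 15.4513; b·c/n = 79·14/226 = 4.8938
Stratum 3 (Site C): n = 371; a·d/n = 174·36/371 = 16.8841; b·c/n = 126·35/371 = 11.8868
OR_MH = (58.6960 + 15.4513 + 16.8841) / (8.4960 + 4.8938 + 11.8868) = 91.0314 / 25.2766 = 3.60141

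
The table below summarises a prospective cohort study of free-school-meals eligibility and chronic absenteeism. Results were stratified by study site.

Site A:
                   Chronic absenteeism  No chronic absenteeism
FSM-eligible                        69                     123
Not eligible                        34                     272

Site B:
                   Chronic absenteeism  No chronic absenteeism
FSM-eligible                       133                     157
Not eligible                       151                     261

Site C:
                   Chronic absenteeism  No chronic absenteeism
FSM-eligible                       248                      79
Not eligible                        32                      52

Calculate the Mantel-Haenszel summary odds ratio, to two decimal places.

OR_MH = Σ(aᵢdᵢ/nᵢ) / Σ(bᵢcᵢ/nᵢ), where nᵢ is the stratum total.
Stratum 1 (Site A): n = 498; a·d/n = 69·272/498 = 37.6867; b·c/n = 123·34/498 = 8.3976
Stratum 2 (Site B): n = 702; a·d/n = 133·261/702 = 49.4487; b·c/n = 157·151/702 = 33.7707
Stratum 3 (Site C): n = 411; a·d/n = 248·52/411 = 31.3771; b·c/n = 79·32/411 = 6.1509
OR_MH = (37.6867 + 49.4487 + 31.3771) / (8.3976 + 33.7707 + 6.1509) = 118.5126 / 48.3191 = 2.45271

2.45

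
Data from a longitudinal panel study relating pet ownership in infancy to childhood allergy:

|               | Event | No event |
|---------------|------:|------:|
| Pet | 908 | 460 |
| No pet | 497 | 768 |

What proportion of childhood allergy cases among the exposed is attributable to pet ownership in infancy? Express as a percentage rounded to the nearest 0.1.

40.8

Cells: a = 908, b = 460, c = 497, d = 768.
Risk in exposed = 908/1368 = 0.66374; risk in unexposed = 497/1265 = 0.39289.
RR = 0.66374/0.39289 = 1.68941
AR% = (RR − 1)/RR × 100 = (1.68941 − 1)/1.68941 × 100 = 40.8076%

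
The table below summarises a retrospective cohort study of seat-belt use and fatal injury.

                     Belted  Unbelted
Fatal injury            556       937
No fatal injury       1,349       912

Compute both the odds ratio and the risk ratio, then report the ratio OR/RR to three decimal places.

Reading the table with exposure as columns: a = 556 (Belted, case), b = 1349 (Belted, non-case), c = 937 (Unbelted, case), d = 912.
OR = (556·912)/(1349·937) = 507072/1264013 = 0.40116
Risk in exposed = 556/1905 = 0.29186; risk in unexposed = 937/1849 = 0.50676; RR = 0.57594
OR/RR = 0.40116 / 0.57594 = 0.69653
The outcome is not rare, so the OR lies further from 1 than the RR.

0.697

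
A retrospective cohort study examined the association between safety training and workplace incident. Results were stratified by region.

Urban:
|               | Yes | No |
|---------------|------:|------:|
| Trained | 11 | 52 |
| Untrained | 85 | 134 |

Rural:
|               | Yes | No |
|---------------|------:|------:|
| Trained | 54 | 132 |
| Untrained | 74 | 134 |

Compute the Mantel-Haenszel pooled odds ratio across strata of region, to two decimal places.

OR_MH = Σ(aᵢdᵢ/nᵢ) / Σ(bᵢcᵢ/nᵢ), where nᵢ is the stratum total.
Stratum 1 (Urban): n = 282; a·d/n = 11·134/282 = 5.2270; b·c/n = 52·85/282 = 15.6738
Stratum 2 (Rural): n = 394; a·d/n = 54·134/394 = 18.3655; b·c/n = 132·74/394 = 24.7919
OR_MH = (5.2270 + 18.3655) / (15.6738 + 24.7919) = 23.5924 / 40.4656 = 0.58302

0.58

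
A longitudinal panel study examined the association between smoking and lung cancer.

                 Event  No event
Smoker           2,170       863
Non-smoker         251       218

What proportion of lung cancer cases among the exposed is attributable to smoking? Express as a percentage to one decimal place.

25.2

Cells: a = 2170, b = 863, c = 251, d = 218.
Risk in exposed = 2170/3033 = 0.71546; risk in unexposed = 251/469 = 0.53518.
RR = 0.71546/0.53518 = 1.33686
AR% = (RR − 1)/RR × 100 = (1.33686 − 1)/1.33686 × 100 = 25.1979%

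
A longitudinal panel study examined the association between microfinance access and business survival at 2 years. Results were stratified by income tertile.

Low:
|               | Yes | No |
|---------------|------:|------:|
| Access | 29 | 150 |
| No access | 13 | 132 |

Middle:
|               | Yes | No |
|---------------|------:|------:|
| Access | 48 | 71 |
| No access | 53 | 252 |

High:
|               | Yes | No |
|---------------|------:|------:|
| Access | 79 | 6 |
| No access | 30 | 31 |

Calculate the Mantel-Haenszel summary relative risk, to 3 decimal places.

RR_MH = Σ(aᵢ·n₀ᵢ/nᵢ) / Σ(cᵢ·n₁ᵢ/nᵢ), with n₁ᵢ = aᵢ+bᵢ (exposed), n₀ᵢ = cᵢ+dᵢ (unexposed), nᵢ = n₁ᵢ+n₀ᵢ.
Stratum 1 (Low): n₁ = 179, n₀ = 145, n = 324; a·n₀/n = 29·145/324 = 12.9784; c·n₁/n = 13·179/324 = 7.1821
Stratum 2 (Middle): n₁ = 119, n₀ = 305, n = 424; a·n₀/n = 48·305/424 = 34.5283; c·n₁/n = 53·119/424 = 14.8750
Stratum 3 (High): n₁ = 85, n₀ = 61, n = 146; a·n₀/n = 79·61/146 = 33.0068; c·n₁/n = 30·85/146 = 17.4658
RR_MH = (12.9784 + 34.5283 + 33.0068) / (7.1821 + 14.8750 + 17.4658) = 80.5135 / 39.5229 = 2.03714

2.037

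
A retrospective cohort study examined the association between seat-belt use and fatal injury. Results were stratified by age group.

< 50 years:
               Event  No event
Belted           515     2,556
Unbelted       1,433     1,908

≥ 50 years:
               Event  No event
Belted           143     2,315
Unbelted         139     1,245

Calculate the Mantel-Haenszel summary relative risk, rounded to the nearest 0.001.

0.413

RR_MH = Σ(aᵢ·n₀ᵢ/nᵢ) / Σ(cᵢ·n₁ᵢ/nᵢ), with n₁ᵢ = aᵢ+bᵢ (exposed), n₀ᵢ = cᵢ+dᵢ (unexposed), nᵢ = n₁ᵢ+n₀ᵢ.
Stratum 1 (< 50 years): n₁ = 3071, n₀ = 3341, n = 6412; a·n₀/n = 515·3341/6412 = 268.3430; c·n₁/n = 1433·3071/6412 = 686.3292
Stratum 2 (≥ 50 years): n₁ = 2458, n₀ = 1384, n = 3842; a·n₀/n = 143·1384/3842 = 51.5128; c·n₁/n = 139·2458/3842 = 88.9282
RR_MH = (268.3430 + 51.5128) / (686.3292 + 88.9282) = 319.8557 / 775.2574 = 0.41258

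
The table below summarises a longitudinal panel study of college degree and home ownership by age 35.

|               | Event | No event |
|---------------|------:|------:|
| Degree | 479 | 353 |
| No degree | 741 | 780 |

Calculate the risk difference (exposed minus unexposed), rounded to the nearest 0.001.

Cells: a = 479, b = 353, c = 741, d = 780.
Risk in exposed = 479/832 = 0.575721; risk in unexposed = 741/1521 = 0.487179.
Risk difference = 0.575721 − 0.487179 = 0.088542

0.089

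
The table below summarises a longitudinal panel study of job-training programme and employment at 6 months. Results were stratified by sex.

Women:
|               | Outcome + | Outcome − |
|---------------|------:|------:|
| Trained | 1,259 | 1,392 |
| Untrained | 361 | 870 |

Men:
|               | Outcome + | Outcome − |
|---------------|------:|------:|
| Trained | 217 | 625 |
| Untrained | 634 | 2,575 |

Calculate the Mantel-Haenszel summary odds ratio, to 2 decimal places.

OR_MH = Σ(aᵢdᵢ/nᵢ) / Σ(bᵢcᵢ/nᵢ), where nᵢ is the stratum total.
Stratum 1 (Women): n = 3882; a·d/n = 1259·870/3882 = 282.1561; b·c/n = 1392·361/3882 = 129.4467
Stratum 2 (Men): n = 4051; a·d/n = 217·2575/4051 = 137.9351; b·c/n = 625·634/4051 = 97.8154
OR_MH = (282.1561 + 137.9351) / (129.4467 + 97.8154) = 420.0912 / 227.2620 = 1.84849

1.85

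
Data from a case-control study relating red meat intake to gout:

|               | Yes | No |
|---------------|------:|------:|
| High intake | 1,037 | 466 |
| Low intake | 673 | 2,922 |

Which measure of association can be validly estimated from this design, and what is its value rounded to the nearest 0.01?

9.66

Cells: a = 1037, b = 466, c = 673, d = 2922.
This is a case-control study: participants were sampled on outcome status, so risks in the source population cannot be estimated directly — relative risk is not valid here. The odds ratio is the appropriate measure.
OR = (a·d)/(b·c) = (1037 × 2922) / (466 × 673) = 3030114 / 313618 = 9.66180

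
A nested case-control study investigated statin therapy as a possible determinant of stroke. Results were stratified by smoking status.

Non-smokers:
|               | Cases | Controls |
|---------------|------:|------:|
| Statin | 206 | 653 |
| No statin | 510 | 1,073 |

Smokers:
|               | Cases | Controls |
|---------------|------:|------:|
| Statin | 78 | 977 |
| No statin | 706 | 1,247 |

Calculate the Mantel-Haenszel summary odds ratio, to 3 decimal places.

0.336

OR_MH = Σ(aᵢdᵢ/nᵢ) / Σ(bᵢcᵢ/nᵢ), where nᵢ is the stratum total.
Stratum 1 (Non-smokers): n = 2442; a·d/n = 206·1073/2442 = 90.5152; b·c/n = 653·510/2442 = 136.3759
Stratum 2 (Smokers): n = 3008; a·d/n = 78·1247/3008 = 32.3358; b·c/n = 977·706/3008 = 229.3092
OR_MH = (90.5152 + 32.3358) / (136.3759 + 229.3092) = 122.8509 / 365.6851 = 0.33595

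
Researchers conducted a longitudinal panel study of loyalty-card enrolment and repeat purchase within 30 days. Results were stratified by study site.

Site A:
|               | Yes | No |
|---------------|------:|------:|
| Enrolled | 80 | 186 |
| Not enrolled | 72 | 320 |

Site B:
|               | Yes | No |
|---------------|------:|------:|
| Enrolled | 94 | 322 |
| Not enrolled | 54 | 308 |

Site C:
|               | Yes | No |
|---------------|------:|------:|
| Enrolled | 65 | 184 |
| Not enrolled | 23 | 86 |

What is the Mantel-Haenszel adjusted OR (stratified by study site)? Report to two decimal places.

OR_MH = Σ(aᵢdᵢ/nᵢ) / Σ(bᵢcᵢ/nᵢ), where nᵢ is the stratum total.
Stratum 1 (Site A): n = 658; a·d/n = 80·320/658 = 38.9058; b·c/n = 186·72/658 = 20.3526
Stratum 2 (Site B): n = 778; a·d/n = 94·308/778 = 37.2134; b·c/n = 322·54/778 = 22.3496
Stratum 3 (Site C): n = 358; a·d/n = 65·86/358 = 15.6145; b·c/n = 184·23/358 = 11.8212
OR_MH = (38.9058 + 37.2134 + 15.6145) / (20.3526 + 22.3496 + 11.8212) = 91.7337 / 54.5234 = 1.68246

1.68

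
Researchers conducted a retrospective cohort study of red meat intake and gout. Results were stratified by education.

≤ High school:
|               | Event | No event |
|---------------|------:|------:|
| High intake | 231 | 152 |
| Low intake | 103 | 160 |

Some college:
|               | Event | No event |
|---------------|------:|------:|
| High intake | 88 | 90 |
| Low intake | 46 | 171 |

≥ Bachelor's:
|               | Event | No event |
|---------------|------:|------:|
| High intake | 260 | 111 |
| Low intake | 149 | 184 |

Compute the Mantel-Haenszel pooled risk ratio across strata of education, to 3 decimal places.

RR_MH = Σ(aᵢ·n₀ᵢ/nᵢ) / Σ(cᵢ·n₁ᵢ/nᵢ), with n₁ᵢ = aᵢ+bᵢ (exposed), n₀ᵢ = cᵢ+dᵢ (unexposed), nᵢ = n₁ᵢ+n₀ᵢ.
Stratum 1 (≤ High school): n₁ = 383, n₀ = 263, n = 646; a·n₀/n = 231·263/646 = 94.0449; c·n₁/n = 103·383/646 = 61.0666
Stratum 2 (Some college): n₁ = 178, n₀ = 217, n = 395; a·n₀/n = 88·217/395 = 48.3443; c·n₁/n = 46·178/395 = 20.7291
Stratum 3 (≥ Bachelor's): n₁ = 371, n₀ = 333, n = 704; a·n₀/n = 260·333/704 = 122.9830; c·n₁/n = 149·371/704 = 78.5213
RR_MH = (94.0449 + 48.3443 + 122.9830) / (61.0666 + 20.7291 + 78.5213) = 265.3721 / 160.3170 = 1.65530

1.655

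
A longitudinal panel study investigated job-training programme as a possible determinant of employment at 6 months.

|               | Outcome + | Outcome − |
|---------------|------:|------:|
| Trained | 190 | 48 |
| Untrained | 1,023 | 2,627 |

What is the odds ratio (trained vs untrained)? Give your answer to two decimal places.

10.16

Cells: a = 190, b = 48, c = 1023, d = 2627.
OR = (a·d)/(b·c) = (190 × 2627) / (48 × 1023) = 499130 / 49104 = 10.16475
The odds of employment at 6 months are about 10.16 times as high in the trained group.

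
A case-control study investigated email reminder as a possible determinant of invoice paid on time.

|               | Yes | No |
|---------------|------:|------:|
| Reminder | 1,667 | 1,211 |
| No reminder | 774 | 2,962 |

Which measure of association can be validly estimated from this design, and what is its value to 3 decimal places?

5.268

Cells: a = 1667, b = 1211, c = 774, d = 2962.
This is a case-control study: participants were sampled on outcome status, so risks in the source population cannot be estimated directly — relative risk is not valid here. The odds ratio is the appropriate measure.
OR = (a·d)/(b·c) = (1667 × 2962) / (1211 × 774) = 4937654 / 937314 = 5.26788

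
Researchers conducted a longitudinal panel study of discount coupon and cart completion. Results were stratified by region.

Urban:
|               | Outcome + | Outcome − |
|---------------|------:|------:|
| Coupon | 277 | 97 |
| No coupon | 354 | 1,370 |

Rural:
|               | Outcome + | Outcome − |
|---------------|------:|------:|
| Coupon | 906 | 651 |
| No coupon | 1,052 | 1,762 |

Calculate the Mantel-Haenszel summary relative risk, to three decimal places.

RR_MH = Σ(aᵢ·n₀ᵢ/nᵢ) / Σ(cᵢ·n₁ᵢ/nᵢ), with n₁ᵢ = aᵢ+bᵢ (exposed), n₀ᵢ = cᵢ+dᵢ (unexposed), nᵢ = n₁ᵢ+n₀ᵢ.
Stratum 1 (Urban): n₁ = 374, n₀ = 1724, n = 2098; a·n₀/n = 277·1724/2098 = 227.6206; c·n₁/n = 354·374/2098 = 63.1058
Stratum 2 (Rural): n₁ = 1557, n₀ = 2814, n = 4371; a·n₀/n = 906·2814/4371 = 583.2725; c·n₁/n = 1052·1557/4371 = 374.7344
RR_MH = (227.6206 + 583.2725) / (63.1058 + 374.7344) = 810.8931 / 437.8402 = 1.85203

1.852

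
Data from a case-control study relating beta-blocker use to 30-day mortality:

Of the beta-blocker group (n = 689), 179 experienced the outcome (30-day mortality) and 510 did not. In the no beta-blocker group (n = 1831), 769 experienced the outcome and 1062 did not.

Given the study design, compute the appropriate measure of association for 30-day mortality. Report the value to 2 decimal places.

0.48

From the description: a = 179, b = 510, c = 769, d = 1062.
This is a case-control study: participants were sampled on outcome status, so risks in the source population cannot be estimated directly — relative risk is not valid here. The odds ratio is the appropriate measure.
OR = (a·d)/(b·c) = (179 × 1062) / (510 × 769) = 190098 / 392190 = 0.48471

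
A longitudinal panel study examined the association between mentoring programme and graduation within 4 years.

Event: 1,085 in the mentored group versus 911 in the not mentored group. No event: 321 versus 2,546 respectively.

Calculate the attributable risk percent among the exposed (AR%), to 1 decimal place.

65.9

From the description: a = 1085, b = 321, c = 911, d = 2546.
Risk in exposed = 1085/1406 = 0.77169; risk in unexposed = 911/3457 = 0.26352.
RR = 0.77169/0.26352 = 2.92837
AR% = (RR − 1)/RR × 100 = (2.92837 − 1)/2.92837 × 100 = 65.8513%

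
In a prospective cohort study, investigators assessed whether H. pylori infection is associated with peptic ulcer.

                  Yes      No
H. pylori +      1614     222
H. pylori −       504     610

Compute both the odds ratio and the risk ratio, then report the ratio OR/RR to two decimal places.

Cells: a = 1614, b = 222, c = 504, d = 610.
OR = (1614·610)/(222·504) = 984540/111888 = 8.79934
Risk in exposed = 1614/1836 = 0.87908; risk in unexposed = 504/1114 = 0.45242; RR = 1.94306
OR/RR = 8.79934 / 1.94306 = 4.52860
The outcome is not rare, so the OR lies further from 1 than the RR.

4.53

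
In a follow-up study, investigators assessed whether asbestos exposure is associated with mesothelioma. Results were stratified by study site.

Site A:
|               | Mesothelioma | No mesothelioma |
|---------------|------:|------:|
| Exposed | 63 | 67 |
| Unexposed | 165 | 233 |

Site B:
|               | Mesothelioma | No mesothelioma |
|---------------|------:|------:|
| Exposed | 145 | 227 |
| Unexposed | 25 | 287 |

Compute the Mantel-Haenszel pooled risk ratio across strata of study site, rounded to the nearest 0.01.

RR_MH = Σ(aᵢ·n₀ᵢ/nᵢ) / Σ(cᵢ·n₁ᵢ/nᵢ), with n₁ᵢ = aᵢ+bᵢ (exposed), n₀ᵢ = cᵢ+dᵢ (unexposed), nᵢ = n₁ᵢ+n₀ᵢ.
Stratum 1 (Site A): n₁ = 130, n₀ = 398, n = 528; a·n₀/n = 63·398/528 = 47.4886; c·n₁/n = 165·130/528 = 40.6250
Stratum 2 (Site B): n₁ = 372, n₀ = 312, n = 684; a·n₀/n = 145·312/684 = 66.1404; c·n₁/n = 25·372/684 = 13.5965
RR_MH = (47.4886 + 66.1404) / (40.6250 + 13.5965) = 113.6290 / 54.2215 = 2.09564

2.10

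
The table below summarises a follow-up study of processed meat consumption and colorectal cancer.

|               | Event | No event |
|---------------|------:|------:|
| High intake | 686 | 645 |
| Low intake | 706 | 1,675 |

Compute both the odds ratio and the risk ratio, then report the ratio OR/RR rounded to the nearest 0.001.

Cells: a = 686, b = 645, c = 706, d = 1675.
OR = (686·1675)/(645·706) = 1149050/455370 = 2.52333
Risk in exposed = 686/1331 = 0.51540; risk in unexposed = 706/2381 = 0.29651; RR = 1.73820
OR/RR = 2.52333 / 1.73820 = 1.45169
The outcome is not rare, so the OR lies further from 1 than the RR.

1.452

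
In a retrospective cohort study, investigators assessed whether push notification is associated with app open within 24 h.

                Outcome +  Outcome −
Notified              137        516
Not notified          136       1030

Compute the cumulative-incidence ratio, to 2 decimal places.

Cells: a = 137, b = 516, c = 136, d = 1030.
Risk in exposed = 137/653 = 0.20980; risk in unexposed = 136/1166 = 0.11664.
RR = 0.20980 / 0.11664 = 1.79873
The risk among the exposed is 1.80 times that among the unexposed.

1.80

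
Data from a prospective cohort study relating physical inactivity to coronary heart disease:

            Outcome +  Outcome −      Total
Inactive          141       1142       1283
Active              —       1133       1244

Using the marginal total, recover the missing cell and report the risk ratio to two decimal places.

1.23

The missing cell is in the unexposed row: 1244 − 1133 = 111.
So a = 141, b = 1142, c = 111, d = 1133.
RR = [a/(a+b)] / [c/(c+d)] = (141/1283) / (111/1244) = 0.10990/0.08923 = 1.23166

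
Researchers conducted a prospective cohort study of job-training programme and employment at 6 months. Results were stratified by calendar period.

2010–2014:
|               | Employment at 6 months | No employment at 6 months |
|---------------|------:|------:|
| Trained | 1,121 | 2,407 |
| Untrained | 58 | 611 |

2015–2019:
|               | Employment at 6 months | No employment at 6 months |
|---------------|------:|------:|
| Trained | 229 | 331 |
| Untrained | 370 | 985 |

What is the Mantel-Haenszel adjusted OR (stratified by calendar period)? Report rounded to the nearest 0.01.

OR_MH = Σ(aᵢdᵢ/nᵢ) / Σ(bᵢcᵢ/nᵢ), where nᵢ is the stratum total.
Stratum 1 (2010–2014): n = 4197; a·d/n = 1121·611/4197 = 163.1954; b·c/n = 2407·58/4197 = 33.2633
Stratum 2 (2015–2019): n = 1915; a·d/n = 229·985/1915 = 117.7885; b·c/n = 331·370/1915 = 63.9530
OR_MH = (163.1954 + 117.7885) / (33.2633 + 63.9530) = 280.9839 / 97.2163 = 2.89030

2.89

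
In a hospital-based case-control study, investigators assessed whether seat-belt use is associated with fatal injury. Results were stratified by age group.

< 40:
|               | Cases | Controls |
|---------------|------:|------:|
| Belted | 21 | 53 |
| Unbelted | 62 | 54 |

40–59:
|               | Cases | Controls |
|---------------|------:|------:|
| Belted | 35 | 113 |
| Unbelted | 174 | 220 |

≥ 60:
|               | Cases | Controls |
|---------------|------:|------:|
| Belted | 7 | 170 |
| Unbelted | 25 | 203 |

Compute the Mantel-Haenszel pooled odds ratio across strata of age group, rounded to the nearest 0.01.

OR_MH = Σ(aᵢdᵢ/nᵢ) / Σ(bᵢcᵢ/nᵢ), where nᵢ is the stratum total.
Stratum 1 (< 40): n = 190; a·d/n = 21·54/190 = 5.9684; b·c/n = 53·62/190 = 17.2947
Stratum 2 (40–59): n = 542; a·d/n = 35·220/542 = 14.2066; b·c/n = 113·174/542 = 36.2768
Stratum 3 (≥ 60): n = 405; a·d/n = 7·203/405 = 3.5086; b·c/n = 170·25/405 = 10.4938
OR_MH = (5.9684 + 14.2066 + 3.5086) / (17.2947 + 36.2768 + 10.4938) = 23.6837 / 64.0653 = 0.36968

0.37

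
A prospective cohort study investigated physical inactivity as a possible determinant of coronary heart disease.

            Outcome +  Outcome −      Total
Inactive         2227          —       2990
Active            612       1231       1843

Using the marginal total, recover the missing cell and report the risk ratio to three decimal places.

The missing cell is in the exposed row: 2990 − 2227 = 763.
So a = 2227, b = 763, c = 612, d = 1231.
RR = [a/(a+b)] / [c/(c+d)] = (2227/2990) / (612/1843) = 0.74482/0.33207 = 2.24297

2.243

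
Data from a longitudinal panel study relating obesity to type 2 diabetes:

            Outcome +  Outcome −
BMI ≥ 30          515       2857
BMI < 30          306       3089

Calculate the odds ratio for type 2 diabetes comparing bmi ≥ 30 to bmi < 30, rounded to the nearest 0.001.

Cells: a = 515, b = 2857, c = 306, d = 3089.
OR = (a·d)/(b·c) = (515 × 3089) / (2857 × 306) = 1590835 / 874242 = 1.81967
The odds of type 2 diabetes are about 1.82 times as high in the bmi ≥ 30 group.

1.820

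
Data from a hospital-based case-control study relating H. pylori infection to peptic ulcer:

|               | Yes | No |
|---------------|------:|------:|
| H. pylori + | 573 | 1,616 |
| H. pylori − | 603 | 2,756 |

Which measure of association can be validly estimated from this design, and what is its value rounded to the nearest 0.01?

Cells: a = 573, b = 1616, c = 603, d = 2756.
This is a hospital-based case-control study: participants were sampled on outcome status, so risks in the source population cannot be estimated directly — relative risk is not valid here. The odds ratio is the appropriate measure.
OR = (a·d)/(b·c) = (573 × 2756) / (1616 × 603) = 1579188 / 974448 = 1.62060

1.62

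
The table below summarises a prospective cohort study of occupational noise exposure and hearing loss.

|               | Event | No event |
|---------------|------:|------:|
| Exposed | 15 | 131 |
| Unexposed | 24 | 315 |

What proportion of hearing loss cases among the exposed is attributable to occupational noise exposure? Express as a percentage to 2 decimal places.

Cells: a = 15, b = 131, c = 24, d = 315.
Risk in exposed = 15/146 = 0.10274; risk in unexposed = 24/339 = 0.07080.
RR = 0.10274/0.07080 = 1.45120
AR% = (RR − 1)/RR × 100 = (1.45120 − 1)/1.45120 × 100 = 31.0914%

31.09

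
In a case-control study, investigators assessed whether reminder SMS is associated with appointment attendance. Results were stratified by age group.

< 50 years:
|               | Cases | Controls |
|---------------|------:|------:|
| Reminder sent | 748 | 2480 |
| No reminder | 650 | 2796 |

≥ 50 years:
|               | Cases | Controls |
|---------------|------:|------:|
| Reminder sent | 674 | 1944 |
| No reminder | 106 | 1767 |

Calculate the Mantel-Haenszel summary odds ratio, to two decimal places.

2.01

OR_MH = Σ(aᵢdᵢ/nᵢ) / Σ(bᵢcᵢ/nᵢ), where nᵢ is the stratum total.
Stratum 1 (< 50 years): n = 6674; a·d/n = 748·2796/6674 = 313.3665; b·c/n = 2480·650/6674 = 241.5343
Stratum 2 (≥ 50 years): n = 4491; a·d/n = 674·1767/4491 = 265.1877; b·c/n = 1944·106/4491 = 45.8838
OR_MH = (313.3665 + 265.1877) / (241.5343 + 45.8838) = 578.5542 / 287.4181 = 2.01294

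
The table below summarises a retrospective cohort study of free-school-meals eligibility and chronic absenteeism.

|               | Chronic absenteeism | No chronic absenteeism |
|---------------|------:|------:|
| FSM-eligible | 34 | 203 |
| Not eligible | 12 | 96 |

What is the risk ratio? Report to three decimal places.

Cells: a = 34, b = 203, c = 12, d = 96.
Risk in exposed = 34/237 = 0.14346; risk in unexposed = 12/108 = 0.11111.
RR = 0.14346 / 0.11111 = 1.29114
The risk among the exposed is 1.29 times that among the unexposed.

1.291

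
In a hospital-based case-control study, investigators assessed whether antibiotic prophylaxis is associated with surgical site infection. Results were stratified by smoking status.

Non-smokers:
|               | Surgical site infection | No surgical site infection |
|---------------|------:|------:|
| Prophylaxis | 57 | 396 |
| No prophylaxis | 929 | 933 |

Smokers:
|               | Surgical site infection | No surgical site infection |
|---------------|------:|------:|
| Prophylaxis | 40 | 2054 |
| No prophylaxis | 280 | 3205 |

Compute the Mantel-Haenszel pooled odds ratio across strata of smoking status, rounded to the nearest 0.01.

OR_MH = Σ(aᵢdᵢ/nᵢ) / Σ(bᵢcᵢ/nᵢ), where nᵢ is the stratum total.
Stratum 1 (Non-smokers): n = 2315; a·d/n = 57·933/2315 = 22.9724; b·c/n = 396·929/2315 = 158.9132
Stratum 2 (Smokers): n = 5579; a·d/n = 40·3205/5579 = 22.9790; b·c/n = 2054·280/5579 = 103.0866
OR_MH = (22.9724 + 22.9790) / (158.9132 + 103.0866) = 45.9514 / 261.9997 = 0.17539

0.18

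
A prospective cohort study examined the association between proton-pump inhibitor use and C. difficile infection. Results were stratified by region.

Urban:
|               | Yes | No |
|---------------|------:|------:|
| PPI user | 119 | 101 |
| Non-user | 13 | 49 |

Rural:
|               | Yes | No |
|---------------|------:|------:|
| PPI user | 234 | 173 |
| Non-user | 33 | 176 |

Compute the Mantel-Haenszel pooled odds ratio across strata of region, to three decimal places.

OR_MH = Σ(aᵢdᵢ/nᵢ) / Σ(bᵢcᵢ/nᵢ), where nᵢ is the stratum total.
Stratum 1 (Urban): n = 282; a·d/n = 119·49/282 = 20.6773; b·c/n = 101·13/282 = 4.6560
Stratum 2 (Rural): n = 616; a·d/n = 234·176/616 = 66.8571; b·c/n = 173·33/616 = 9.2679
OR_MH = (20.6773 + 66.8571) / (4.6560 + 9.2679) = 87.5344 / 13.9239 = 6.28664

6.287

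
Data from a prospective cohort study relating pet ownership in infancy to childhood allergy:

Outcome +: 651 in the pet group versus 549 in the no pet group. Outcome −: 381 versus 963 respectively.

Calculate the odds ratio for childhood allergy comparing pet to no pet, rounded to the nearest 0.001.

2.997

From the description: a = 651, b = 381, c = 549, d = 963.
OR = (a·d)/(b·c) = (651 × 963) / (381 × 549) = 626913 / 209169 = 2.99716
The odds of childhood allergy are about 3.00 times as high in the pet group.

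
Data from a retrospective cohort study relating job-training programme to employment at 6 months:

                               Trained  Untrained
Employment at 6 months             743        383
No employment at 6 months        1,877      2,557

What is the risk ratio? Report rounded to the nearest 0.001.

2.177

Reading the table with exposure as columns: a = 743 (Trained, case), b = 1877 (Trained, non-case), c = 383 (Untrained, case), d = 2557.
Risk in exposed = 743/2620 = 0.28359; risk in unexposed = 383/2940 = 0.13027.
RR = 0.28359 / 0.13027 = 2.17689
The risk among the exposed is 2.18 times that among the unexposed.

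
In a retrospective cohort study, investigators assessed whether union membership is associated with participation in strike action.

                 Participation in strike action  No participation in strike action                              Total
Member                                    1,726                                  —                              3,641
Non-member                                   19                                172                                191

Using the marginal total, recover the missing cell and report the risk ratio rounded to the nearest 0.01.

The missing cell is in the exposed row: 3641 − 1726 = 1915.
So a = 1726, b = 1915, c = 19, d = 172.
RR = [a/(a+b)] / [c/(c+d)] = (1726/3641) / (19/191) = 0.47405/0.09948 = 4.76541

4.77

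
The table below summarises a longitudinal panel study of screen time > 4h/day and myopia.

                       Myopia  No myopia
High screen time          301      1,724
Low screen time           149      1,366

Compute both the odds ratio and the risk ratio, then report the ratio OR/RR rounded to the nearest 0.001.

1.059

Cells: a = 301, b = 1724, c = 149, d = 1366.
OR = (301·1366)/(1724·149) = 411166/256876 = 1.60064
Risk in exposed = 301/2025 = 0.14864; risk in unexposed = 149/1515 = 0.09835; RR = 1.51136
OR/RR = 1.60064 / 1.51136 = 1.05907
The outcome is not rare, so the OR lies further from 1 than the RR.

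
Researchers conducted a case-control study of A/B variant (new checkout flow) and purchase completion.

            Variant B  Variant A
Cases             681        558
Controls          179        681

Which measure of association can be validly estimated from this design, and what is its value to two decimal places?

4.64

Reading the table with exposure as columns: a = 681 (Variant B, case), b = 179 (Variant B, non-case), c = 558 (Variant A, case), d = 681.
This is a case-control study: participants were sampled on outcome status, so risks in the source population cannot be estimated directly — relative risk is not valid here. The odds ratio is the appropriate measure.
OR = (a·d)/(b·c) = (681 × 681) / (179 × 558) = 463761 / 99882 = 4.64309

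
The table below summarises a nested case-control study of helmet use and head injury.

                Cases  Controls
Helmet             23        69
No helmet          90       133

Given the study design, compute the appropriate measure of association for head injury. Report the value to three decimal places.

Cells: a = 23, b = 69, c = 90, d = 133.
This is a nested case-control study: participants were sampled on outcome status, so risks in the source population cannot be estimated directly — relative risk is not valid here. The odds ratio is the appropriate measure.
OR = (a·d)/(b·c) = (23 × 133) / (69 × 90) = 3059 / 6210 = 0.49259

0.493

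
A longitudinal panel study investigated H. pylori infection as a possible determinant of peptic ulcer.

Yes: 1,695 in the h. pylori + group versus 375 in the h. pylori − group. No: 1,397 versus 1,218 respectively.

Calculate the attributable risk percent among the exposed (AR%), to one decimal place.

57.1

From the description: a = 1695, b = 1397, c = 375, d = 1218.
Risk in exposed = 1695/3092 = 0.54819; risk in unexposed = 375/1593 = 0.23540.
RR = 0.54819/0.23540 = 2.32871
AR% = (RR − 1)/RR × 100 = (2.32871 − 1)/2.32871 × 100 = 57.0577%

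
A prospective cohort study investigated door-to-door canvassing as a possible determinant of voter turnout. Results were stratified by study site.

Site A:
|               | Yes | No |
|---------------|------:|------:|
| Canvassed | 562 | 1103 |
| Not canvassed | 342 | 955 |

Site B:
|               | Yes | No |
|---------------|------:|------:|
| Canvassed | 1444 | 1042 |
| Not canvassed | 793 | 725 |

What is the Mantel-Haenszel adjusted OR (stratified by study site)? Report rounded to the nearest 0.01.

OR_MH = Σ(aᵢdᵢ/nᵢ) / Σ(bᵢcᵢ/nᵢ), where nᵢ is the stratum total.
Stratum 1 (Site A): n = 2962; a·d/n = 562·955/2962 = 181.1985; b·c/n = 1103·342/2962 = 127.3552
Stratum 2 (Site B): n = 4004; a·d/n = 1444·725/4004 = 261.4635; b·c/n = 1042·793/4004 = 206.3701
OR_MH = (181.1985 + 261.4635) / (127.3552 + 206.3701) = 442.6621 / 333.7253 = 1.32643

1.33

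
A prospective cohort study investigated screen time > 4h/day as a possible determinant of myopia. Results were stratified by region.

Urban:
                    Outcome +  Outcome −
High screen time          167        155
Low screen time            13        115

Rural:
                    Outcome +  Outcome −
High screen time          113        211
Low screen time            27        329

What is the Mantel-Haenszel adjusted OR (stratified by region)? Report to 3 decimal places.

7.572

OR_MH = Σ(aᵢdᵢ/nᵢ) / Σ(bᵢcᵢ/nᵢ), where nᵢ is the stratum total.
Stratum 1 (Urban): n = 450; a·d/n = 167·115/450 = 42.6778; b·c/n = 155·13/450 = 4.4778
Stratum 2 (Rural): n = 680; a·d/n = 113·329/680 = 54.6721; b·c/n = 211·27/680 = 8.3779
OR_MH = (42.6778 + 54.6721) / (4.4778 + 8.3779) = 97.3498 / 12.8557 = 7.57249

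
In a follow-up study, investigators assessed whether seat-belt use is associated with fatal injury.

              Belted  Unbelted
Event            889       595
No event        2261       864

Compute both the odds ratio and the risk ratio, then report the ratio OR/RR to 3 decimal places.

0.825

Reading the table with exposure as columns: a = 889 (Belted, case), b = 2261 (Belted, non-case), c = 595 (Unbelted, case), d = 864.
OR = (889·864)/(2261·595) = 768096/1345295 = 0.57095
Risk in exposed = 889/3150 = 0.28222; risk in unexposed = 595/1459 = 0.40781; RR = 0.69204
OR/RR = 0.57095 / 0.69204 = 0.82503
The outcome is not rare, so the OR lies further from 1 than the RR.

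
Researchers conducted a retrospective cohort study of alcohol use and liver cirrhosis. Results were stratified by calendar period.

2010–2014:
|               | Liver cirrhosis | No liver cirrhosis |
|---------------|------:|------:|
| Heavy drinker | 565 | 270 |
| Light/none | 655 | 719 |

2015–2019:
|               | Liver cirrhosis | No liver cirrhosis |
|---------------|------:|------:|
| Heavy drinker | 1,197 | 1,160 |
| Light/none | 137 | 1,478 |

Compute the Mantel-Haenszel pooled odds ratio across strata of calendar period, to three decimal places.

5.241

OR_MH = Σ(aᵢdᵢ/nᵢ) / Σ(bᵢcᵢ/nᵢ), where nᵢ is the stratum total.
Stratum 1 (2010–2014): n = 2209; a·d/n = 565·719/2209 = 183.9000; b·c/n = 270·655/2209 = 80.0589
Stratum 2 (2015–2019): n = 3972; a·d/n = 1197·1478/3972 = 445.4094; b·c/n = 1160·137/3972 = 40.0101
OR_MH = (183.9000 + 445.4094) / (80.0589 + 40.0101) = 629.3093 / 120.0689 = 5.24123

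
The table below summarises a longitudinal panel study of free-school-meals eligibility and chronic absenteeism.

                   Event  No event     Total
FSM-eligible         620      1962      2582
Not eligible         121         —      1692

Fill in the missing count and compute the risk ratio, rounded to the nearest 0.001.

3.358

The missing cell is in the unexposed row: 1692 − 121 = 1571.
So a = 620, b = 1962, c = 121, d = 1571.
RR = [a/(a+b)] / [c/(c+d)] = (620/2582) / (121/1692) = 0.24012/0.07151 = 3.35777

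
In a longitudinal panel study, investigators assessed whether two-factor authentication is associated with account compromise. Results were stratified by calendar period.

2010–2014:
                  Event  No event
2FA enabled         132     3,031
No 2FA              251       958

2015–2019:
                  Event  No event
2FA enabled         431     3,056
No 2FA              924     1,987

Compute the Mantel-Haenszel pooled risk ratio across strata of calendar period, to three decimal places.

0.339

RR_MH = Σ(aᵢ·n₀ᵢ/nᵢ) / Σ(cᵢ·n₁ᵢ/nᵢ), with n₁ᵢ = aᵢ+bᵢ (exposed), n₀ᵢ = cᵢ+dᵢ (unexposed), nᵢ = n₁ᵢ+n₀ᵢ.
Stratum 1 (2010–2014): n₁ = 3163, n₀ = 1209, n = 4372; a·n₀/n = 132·1209/4372 = 36.5023; c·n₁/n = 251·3163/4372 = 181.5903
Stratum 2 (2015–2019): n₁ = 3487, n₀ = 2911, n = 6398; a·n₀/n = 431·2911/6398 = 196.0989; c·n₁/n = 924·3487/6398 = 503.5930
RR_MH = (36.5023 + 196.0989) / (181.5903 + 503.5930) = 232.6012 / 685.1833 = 0.33947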